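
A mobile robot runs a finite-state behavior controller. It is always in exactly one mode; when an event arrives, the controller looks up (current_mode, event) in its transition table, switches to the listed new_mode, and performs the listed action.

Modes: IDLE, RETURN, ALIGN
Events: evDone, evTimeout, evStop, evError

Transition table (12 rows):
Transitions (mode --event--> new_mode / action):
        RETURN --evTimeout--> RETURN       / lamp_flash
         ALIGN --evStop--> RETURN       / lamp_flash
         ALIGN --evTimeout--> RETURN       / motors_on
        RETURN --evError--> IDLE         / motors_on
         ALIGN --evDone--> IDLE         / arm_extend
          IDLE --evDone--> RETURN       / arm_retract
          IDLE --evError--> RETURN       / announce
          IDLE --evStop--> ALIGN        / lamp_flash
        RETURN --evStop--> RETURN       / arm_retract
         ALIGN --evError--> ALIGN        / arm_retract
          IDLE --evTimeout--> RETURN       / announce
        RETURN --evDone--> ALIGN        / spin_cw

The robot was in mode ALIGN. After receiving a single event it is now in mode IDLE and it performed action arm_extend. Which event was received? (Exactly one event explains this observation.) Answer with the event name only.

try evDone: (ALIGN, evDone) → (IDLE, arm_extend)  ← matches
try evTimeout: (ALIGN, evTimeout) → (RETURN, motors_on)
try evStop: (ALIGN, evStop) → (RETURN, lamp_flash)
try evError: (ALIGN, evError) → (ALIGN, arm_retract)

evDone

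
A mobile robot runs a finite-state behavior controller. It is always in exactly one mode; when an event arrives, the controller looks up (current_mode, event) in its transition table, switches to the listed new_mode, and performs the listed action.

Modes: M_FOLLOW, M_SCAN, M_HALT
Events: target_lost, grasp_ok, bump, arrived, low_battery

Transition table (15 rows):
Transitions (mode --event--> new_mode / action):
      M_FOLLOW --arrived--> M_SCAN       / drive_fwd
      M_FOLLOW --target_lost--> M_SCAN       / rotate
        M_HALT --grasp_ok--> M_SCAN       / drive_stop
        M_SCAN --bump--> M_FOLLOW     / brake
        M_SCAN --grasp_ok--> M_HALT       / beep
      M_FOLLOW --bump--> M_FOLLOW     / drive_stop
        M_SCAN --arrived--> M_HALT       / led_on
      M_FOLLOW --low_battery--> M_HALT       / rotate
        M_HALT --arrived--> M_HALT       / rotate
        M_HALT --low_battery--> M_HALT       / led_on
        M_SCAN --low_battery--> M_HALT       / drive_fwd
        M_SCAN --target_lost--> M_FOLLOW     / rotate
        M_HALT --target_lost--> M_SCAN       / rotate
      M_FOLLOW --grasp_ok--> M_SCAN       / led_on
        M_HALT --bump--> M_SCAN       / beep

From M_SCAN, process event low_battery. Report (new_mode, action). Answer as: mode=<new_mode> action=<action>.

mode=M_HALT action=drive_fwd

current mode = M_SCAN; filter table to that mode:
  (M_SCAN, bump) → (M_FOLLOW, brake)
  (M_SCAN, grasp_ok) → (M_HALT, beep)
  (M_SCAN, arrived) → (M_HALT, led_on)
  (M_SCAN, low_battery) → (M_HALT, drive_fwd)  ← event matches
  (M_SCAN, target_lost) → (M_FOLLOW, rotate)
event = low_battery selects (M_HALT, drive_fwd)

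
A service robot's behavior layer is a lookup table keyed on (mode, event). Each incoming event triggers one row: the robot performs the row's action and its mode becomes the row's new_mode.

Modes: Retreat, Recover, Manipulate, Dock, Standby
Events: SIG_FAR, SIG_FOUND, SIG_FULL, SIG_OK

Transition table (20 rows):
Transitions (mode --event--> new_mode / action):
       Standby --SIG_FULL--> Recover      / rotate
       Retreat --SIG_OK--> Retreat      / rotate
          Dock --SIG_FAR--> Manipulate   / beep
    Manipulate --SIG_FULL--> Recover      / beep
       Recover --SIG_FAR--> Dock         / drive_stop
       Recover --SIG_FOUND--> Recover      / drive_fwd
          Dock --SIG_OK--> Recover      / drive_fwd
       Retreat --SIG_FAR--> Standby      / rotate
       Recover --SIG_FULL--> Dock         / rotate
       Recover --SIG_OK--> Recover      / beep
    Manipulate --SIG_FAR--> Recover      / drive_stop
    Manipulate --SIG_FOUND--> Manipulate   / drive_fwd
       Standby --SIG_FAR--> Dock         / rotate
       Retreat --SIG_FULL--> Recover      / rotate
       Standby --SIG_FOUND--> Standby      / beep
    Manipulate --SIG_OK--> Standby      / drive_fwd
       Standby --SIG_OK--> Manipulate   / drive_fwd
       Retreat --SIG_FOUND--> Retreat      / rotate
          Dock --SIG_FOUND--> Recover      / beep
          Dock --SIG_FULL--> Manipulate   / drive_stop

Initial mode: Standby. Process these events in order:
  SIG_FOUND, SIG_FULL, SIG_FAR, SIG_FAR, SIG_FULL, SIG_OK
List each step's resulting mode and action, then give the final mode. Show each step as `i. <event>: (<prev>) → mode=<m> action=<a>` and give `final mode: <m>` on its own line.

1. SIG_FOUND: (Standby) → mode=Standby action=beep
2. SIG_FULL: (Standby) → mode=Recover action=rotate
3. SIG_FAR: (Recover) → mode=Dock action=drive_stop
4. SIG_FAR: (Dock) → mode=Manipulate action=beep
5. SIG_FULL: (Manipulate) → mode=Recover action=beep
6. SIG_OK: (Recover) → mode=Recover action=beep

final mode: Recover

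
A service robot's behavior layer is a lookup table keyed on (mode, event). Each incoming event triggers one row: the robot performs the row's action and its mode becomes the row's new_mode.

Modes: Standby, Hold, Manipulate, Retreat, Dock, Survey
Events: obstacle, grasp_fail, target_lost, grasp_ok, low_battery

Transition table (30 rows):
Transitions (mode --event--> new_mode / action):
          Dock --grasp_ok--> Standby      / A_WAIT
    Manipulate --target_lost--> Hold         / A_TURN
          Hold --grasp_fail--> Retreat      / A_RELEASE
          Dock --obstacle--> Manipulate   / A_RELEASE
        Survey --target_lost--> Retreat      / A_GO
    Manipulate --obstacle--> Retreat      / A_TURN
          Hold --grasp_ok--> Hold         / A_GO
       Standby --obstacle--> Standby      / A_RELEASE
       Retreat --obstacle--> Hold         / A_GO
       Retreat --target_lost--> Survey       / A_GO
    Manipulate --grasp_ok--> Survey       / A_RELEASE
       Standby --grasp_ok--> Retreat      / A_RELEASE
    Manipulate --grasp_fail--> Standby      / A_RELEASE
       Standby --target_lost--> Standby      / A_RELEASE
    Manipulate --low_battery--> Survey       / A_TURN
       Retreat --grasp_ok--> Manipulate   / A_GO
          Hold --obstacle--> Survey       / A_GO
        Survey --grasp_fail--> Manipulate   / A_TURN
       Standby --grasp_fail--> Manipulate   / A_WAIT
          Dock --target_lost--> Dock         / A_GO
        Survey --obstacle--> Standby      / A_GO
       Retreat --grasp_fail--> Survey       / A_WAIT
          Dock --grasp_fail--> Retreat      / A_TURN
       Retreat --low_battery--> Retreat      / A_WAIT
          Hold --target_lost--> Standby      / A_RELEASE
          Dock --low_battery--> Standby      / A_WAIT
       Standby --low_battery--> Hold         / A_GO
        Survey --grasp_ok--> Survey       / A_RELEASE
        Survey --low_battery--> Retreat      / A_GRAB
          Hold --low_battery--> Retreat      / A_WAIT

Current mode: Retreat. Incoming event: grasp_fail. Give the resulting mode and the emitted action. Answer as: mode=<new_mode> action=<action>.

current mode = Retreat; filter table to that mode:
  (Retreat, obstacle) → (Hold, A_GO)
  (Retreat, target_lost) → (Survey, A_GO)
  (Retreat, grasp_ok) → (Manipulate, A_GO)
  (Retreat, grasp_fail) → (Survey, A_WAIT)  ← event matches
  (Retreat, low_battery) → (Retreat, A_WAIT)
event = grasp_fail selects (Survey, A_WAIT)

mode=Survey action=A_WAIT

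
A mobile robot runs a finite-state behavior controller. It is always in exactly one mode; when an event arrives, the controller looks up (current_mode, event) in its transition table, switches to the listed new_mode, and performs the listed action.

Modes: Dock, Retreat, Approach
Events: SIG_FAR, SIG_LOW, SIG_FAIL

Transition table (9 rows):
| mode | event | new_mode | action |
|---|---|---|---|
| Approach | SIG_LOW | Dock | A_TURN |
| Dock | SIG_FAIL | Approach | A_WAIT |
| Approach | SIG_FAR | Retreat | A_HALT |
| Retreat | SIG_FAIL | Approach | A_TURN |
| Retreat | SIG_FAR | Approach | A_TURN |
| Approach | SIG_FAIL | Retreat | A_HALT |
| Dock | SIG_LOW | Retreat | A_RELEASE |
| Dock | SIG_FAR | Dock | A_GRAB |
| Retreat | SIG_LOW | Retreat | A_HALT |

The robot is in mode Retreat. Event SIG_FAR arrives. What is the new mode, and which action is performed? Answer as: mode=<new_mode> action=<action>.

current mode = Retreat; filter table to that mode:
  (Retreat, SIG_FAIL) → (Approach, A_TURN)
  (Retreat, SIG_FAR) → (Approach, A_TURN)  ← event matches
  (Retreat, SIG_LOW) → (Retreat, A_HALT)
event = SIG_FAR selects (Approach, A_TURN)

mode=Approach action=A_TURN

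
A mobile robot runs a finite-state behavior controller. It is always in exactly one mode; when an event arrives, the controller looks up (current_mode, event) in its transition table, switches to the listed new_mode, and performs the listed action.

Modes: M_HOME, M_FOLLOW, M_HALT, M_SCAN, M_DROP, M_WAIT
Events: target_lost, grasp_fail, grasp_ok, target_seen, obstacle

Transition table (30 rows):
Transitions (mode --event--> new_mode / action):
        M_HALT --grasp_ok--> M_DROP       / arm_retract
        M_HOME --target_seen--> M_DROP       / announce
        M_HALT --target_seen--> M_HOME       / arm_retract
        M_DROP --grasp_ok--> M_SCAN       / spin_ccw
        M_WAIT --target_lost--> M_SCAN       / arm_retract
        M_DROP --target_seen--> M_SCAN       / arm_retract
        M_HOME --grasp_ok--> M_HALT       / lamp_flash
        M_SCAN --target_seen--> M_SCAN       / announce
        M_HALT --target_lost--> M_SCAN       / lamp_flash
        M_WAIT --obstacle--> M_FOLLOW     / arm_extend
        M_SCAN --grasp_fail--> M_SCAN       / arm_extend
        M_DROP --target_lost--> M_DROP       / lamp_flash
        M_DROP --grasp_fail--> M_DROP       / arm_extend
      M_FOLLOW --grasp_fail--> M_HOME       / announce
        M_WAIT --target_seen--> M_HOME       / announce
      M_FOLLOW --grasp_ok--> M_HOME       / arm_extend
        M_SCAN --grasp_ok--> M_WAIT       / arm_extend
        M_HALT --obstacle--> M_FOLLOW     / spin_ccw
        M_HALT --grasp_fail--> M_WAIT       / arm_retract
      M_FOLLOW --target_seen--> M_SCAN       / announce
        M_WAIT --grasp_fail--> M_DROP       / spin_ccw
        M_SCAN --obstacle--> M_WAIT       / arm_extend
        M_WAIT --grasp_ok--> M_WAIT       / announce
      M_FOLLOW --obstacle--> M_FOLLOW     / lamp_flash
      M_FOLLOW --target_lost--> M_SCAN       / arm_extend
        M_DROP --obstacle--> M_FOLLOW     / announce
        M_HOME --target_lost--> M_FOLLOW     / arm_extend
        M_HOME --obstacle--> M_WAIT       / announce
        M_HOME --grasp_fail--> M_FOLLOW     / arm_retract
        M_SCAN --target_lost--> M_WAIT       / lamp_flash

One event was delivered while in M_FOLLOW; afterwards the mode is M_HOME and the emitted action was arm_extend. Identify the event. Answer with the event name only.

grasp_ok

try target_lost: (M_FOLLOW, target_lost) → (M_SCAN, arm_extend)
try grasp_fail: (M_FOLLOW, grasp_fail) → (M_HOME, announce)
try grasp_ok: (M_FOLLOW, grasp_ok) → (M_HOME, arm_extend)  ← matches
try target_seen: (M_FOLLOW, target_seen) → (M_SCAN, announce)
try obstacle: (M_FOLLOW, obstacle) → (M_FOLLOW, lamp_flash)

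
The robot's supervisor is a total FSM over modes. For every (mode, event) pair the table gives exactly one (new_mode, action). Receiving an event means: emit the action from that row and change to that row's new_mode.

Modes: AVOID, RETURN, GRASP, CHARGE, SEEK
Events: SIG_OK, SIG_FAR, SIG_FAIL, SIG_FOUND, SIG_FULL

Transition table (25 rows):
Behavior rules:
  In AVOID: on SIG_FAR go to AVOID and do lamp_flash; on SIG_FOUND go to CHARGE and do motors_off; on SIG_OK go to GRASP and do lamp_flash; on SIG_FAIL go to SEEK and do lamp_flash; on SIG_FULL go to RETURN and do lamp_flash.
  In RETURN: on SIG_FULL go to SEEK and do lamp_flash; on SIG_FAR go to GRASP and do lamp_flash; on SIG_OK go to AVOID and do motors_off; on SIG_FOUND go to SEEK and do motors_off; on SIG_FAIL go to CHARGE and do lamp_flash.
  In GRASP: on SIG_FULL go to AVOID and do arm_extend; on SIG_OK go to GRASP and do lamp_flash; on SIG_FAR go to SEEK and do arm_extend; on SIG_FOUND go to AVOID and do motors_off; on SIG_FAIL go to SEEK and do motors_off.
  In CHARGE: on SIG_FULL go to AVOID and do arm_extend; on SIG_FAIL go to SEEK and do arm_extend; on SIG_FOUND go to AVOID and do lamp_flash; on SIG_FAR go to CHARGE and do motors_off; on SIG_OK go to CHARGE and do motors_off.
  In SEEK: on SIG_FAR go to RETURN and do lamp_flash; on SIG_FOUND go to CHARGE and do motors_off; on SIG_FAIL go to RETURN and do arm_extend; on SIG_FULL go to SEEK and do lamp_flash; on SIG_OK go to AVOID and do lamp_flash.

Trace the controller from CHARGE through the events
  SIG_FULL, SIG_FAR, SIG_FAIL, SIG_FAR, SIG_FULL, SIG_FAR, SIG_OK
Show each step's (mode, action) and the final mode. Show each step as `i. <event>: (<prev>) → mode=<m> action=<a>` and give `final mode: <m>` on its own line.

1. SIG_FULL: (CHARGE) → mode=AVOID action=arm_extend
2. SIG_FAR: (AVOID) → mode=AVOID action=lamp_flash
3. SIG_FAIL: (AVOID) → mode=SEEK action=lamp_flash
4. SIG_FAR: (SEEK) → mode=RETURN action=lamp_flash
5. SIG_FULL: (RETURN) → mode=SEEK action=lamp_flash
6. SIG_FAR: (SEEK) → mode=RETURN action=lamp_flash
7. SIG_OK: (RETURN) → mode=AVOID action=motors_off

final mode: AVOID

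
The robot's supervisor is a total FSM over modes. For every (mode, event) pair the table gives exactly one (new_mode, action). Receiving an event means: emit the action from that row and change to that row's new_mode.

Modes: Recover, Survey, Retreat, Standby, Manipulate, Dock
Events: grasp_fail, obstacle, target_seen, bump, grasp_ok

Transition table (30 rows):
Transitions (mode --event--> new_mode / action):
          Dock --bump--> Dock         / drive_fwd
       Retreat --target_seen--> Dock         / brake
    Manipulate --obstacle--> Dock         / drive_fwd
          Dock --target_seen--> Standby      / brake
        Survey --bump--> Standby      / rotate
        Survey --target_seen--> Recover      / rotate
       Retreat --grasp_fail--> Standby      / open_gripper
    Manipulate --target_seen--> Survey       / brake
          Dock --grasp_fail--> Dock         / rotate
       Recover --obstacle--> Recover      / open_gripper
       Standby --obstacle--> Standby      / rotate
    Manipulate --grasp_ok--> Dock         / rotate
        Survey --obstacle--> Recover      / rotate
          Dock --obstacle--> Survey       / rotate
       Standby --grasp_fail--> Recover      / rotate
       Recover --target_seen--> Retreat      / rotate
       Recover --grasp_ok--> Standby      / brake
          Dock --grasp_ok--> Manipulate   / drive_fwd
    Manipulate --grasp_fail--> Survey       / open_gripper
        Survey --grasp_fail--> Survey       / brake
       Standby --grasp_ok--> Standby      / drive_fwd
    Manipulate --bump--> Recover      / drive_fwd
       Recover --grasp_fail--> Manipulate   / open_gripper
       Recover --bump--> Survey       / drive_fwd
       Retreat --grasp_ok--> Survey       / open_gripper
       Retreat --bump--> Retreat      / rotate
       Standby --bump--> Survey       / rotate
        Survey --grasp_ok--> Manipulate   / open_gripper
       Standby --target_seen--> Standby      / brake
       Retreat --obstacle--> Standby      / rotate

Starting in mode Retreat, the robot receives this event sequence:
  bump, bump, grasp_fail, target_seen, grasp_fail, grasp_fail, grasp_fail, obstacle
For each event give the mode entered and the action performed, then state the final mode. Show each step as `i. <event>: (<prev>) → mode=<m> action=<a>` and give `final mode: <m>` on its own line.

1. bump: (Retreat) → mode=Retreat action=rotate
2. bump: (Retreat) → mode=Retreat action=rotate
3. grasp_fail: (Retreat) → mode=Standby action=open_gripper
4. target_seen: (Standby) → mode=Standby action=brake
5. grasp_fail: (Standby) → mode=Recover action=rotate
6. grasp_fail: (Recover) → mode=Manipulate action=open_gripper
7. grasp_fail: (Manipulate) → mode=Survey action=open_gripper
8. obstacle: (Survey) → mode=Recover action=rotate

final mode: Recover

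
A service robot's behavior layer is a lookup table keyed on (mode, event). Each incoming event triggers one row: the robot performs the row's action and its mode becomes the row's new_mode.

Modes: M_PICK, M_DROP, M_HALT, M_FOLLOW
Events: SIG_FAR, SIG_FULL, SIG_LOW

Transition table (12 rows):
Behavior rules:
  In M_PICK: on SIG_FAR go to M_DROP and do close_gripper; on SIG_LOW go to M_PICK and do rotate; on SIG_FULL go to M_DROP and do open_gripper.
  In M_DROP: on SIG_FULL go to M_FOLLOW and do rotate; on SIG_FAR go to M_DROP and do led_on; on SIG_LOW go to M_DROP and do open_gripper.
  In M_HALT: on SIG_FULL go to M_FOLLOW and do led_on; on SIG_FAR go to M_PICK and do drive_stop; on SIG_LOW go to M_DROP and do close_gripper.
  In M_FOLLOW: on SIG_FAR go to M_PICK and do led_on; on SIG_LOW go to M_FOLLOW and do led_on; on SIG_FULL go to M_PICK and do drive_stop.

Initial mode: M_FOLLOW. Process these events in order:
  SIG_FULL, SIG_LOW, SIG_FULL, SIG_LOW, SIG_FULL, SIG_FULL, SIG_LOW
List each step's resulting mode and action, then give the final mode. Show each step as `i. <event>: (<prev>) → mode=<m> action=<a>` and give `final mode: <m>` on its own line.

1. SIG_FULL: (M_FOLLOW) → mode=M_PICK action=drive_stop
2. SIG_LOW: (M_PICK) → mode=M_PICK action=rotate
3. SIG_FULL: (M_PICK) → mode=M_DROP action=open_gripper
4. SIG_LOW: (M_DROP) → mode=M_DROP action=open_gripper
5. SIG_FULL: (M_DROP) → mode=M_FOLLOW action=rotate
6. SIG_FULL: (M_FOLLOW) → mode=M_PICK action=drive_stop
7. SIG_LOW: (M_PICK) → mode=M_PICK action=rotate

final mode: M_PICK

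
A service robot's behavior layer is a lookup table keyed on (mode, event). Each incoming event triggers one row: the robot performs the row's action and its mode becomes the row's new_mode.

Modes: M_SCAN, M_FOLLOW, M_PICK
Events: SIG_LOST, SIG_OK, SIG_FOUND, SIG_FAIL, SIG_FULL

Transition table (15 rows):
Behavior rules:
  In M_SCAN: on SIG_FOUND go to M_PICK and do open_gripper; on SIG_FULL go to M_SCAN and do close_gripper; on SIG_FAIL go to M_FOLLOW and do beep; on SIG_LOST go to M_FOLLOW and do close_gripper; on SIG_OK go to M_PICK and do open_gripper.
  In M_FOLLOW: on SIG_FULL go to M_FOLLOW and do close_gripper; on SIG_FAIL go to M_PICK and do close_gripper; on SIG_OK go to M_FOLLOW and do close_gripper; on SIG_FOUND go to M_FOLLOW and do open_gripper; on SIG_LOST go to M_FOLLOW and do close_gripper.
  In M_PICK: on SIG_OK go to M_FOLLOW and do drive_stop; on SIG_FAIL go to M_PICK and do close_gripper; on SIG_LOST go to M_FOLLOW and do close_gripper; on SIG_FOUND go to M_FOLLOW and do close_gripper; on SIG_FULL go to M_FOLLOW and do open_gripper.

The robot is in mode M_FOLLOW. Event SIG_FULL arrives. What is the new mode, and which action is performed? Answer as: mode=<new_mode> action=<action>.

current mode = M_FOLLOW; filter table to that mode:
  (M_FOLLOW, SIG_FULL) → (M_FOLLOW, close_gripper)  ← event matches
  (M_FOLLOW, SIG_FAIL) → (M_PICK, close_gripper)
  (M_FOLLOW, SIG_OK) → (M_FOLLOW, close_gripper)
  (M_FOLLOW, SIG_FOUND) → (M_FOLLOW, open_gripper)
  (M_FOLLOW, SIG_LOST) → (M_FOLLOW, close_gripper)
event = SIG_FULL selects (M_FOLLOW, close_gripper)

mode=M_FOLLOW action=close_gripper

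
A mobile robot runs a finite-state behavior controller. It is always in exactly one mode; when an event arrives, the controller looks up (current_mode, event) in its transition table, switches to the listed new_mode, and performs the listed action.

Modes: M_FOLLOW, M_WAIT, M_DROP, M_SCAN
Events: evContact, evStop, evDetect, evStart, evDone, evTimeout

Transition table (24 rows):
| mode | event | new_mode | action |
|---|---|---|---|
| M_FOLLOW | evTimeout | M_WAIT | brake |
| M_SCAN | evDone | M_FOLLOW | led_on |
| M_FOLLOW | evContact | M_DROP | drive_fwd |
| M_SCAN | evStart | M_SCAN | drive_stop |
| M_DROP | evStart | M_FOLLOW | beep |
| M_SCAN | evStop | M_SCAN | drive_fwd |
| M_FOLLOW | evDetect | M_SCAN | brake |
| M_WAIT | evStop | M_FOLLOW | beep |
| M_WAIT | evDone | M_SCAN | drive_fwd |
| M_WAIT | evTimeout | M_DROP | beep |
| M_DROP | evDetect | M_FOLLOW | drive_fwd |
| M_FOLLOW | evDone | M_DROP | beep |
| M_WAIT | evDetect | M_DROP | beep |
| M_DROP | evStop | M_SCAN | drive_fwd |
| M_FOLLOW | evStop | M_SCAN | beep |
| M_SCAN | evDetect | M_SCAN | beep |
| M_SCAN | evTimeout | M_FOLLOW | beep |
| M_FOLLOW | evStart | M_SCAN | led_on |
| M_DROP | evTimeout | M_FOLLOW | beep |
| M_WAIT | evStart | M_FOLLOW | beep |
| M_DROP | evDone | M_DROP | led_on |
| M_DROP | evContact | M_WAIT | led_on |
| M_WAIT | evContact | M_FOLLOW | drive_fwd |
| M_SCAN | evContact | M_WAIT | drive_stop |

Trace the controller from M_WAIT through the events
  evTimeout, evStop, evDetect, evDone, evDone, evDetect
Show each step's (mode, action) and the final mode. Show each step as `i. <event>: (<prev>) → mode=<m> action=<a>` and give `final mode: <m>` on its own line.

1. evTimeout: (M_WAIT) → mode=M_DROP action=beep
2. evStop: (M_DROP) → mode=M_SCAN action=drive_fwd
3. evDetect: (M_SCAN) → mode=M_SCAN action=beep
4. evDone: (M_SCAN) → mode=M_FOLLOW action=led_on
5. evDone: (M_FOLLOW) → mode=M_DROP action=beep
6. evDetect: (M_DROP) → mode=M_FOLLOW action=drive_fwd

final mode: M_FOLLOW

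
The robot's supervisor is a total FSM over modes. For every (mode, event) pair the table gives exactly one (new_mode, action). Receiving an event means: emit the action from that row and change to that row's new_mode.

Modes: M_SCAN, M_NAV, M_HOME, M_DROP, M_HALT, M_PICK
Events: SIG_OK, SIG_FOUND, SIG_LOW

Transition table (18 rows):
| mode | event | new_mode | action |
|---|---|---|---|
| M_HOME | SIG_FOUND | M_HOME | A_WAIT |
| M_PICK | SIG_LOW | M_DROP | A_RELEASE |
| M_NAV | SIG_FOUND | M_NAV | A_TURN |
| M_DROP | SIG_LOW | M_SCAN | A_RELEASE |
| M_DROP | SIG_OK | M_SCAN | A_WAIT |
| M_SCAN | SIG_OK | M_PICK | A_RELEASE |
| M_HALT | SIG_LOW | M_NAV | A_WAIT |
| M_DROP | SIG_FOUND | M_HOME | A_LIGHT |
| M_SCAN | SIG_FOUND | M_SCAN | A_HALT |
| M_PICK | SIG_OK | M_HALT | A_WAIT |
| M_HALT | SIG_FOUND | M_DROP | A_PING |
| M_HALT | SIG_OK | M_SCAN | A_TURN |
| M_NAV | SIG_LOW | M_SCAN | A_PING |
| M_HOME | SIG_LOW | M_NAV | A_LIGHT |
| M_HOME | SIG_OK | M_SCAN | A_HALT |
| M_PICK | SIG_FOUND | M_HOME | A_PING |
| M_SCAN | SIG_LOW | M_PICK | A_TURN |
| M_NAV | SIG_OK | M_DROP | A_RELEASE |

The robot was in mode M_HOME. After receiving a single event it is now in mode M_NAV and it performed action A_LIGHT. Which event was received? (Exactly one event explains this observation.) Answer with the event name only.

try SIG_OK: (M_HOME, SIG_OK) → (M_SCAN, A_HALT)
try SIG_FOUND: (M_HOME, SIG_FOUND) → (M_HOME, A_WAIT)
try SIG_LOW: (M_HOME, SIG_LOW) → (M_NAV, A_LIGHT)  ← matches

SIG_LOW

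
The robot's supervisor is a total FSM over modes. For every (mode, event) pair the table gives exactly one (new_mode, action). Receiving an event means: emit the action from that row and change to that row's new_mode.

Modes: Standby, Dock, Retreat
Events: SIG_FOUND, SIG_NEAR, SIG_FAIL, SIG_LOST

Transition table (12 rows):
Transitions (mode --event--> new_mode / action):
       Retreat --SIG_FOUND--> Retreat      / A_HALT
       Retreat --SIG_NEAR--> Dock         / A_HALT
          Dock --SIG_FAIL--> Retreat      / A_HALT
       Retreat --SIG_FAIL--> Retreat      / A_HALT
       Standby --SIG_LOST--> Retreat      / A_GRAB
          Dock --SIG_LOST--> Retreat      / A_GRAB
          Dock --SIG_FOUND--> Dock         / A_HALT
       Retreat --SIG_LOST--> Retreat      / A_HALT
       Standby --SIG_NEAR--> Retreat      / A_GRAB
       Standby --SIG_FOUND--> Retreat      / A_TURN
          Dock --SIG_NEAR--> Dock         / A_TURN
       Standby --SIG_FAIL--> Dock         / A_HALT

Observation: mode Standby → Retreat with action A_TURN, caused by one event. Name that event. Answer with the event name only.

try SIG_FOUND: (Standby, SIG_FOUND) → (Retreat, A_TURN)  ← matches
try SIG_NEAR: (Standby, SIG_NEAR) → (Retreat, A_GRAB)
try SIG_FAIL: (Standby, SIG_FAIL) → (Dock, A_HALT)
try SIG_LOST: (Standby, SIG_LOST) → (Retreat, A_GRAB)

SIG_FOUND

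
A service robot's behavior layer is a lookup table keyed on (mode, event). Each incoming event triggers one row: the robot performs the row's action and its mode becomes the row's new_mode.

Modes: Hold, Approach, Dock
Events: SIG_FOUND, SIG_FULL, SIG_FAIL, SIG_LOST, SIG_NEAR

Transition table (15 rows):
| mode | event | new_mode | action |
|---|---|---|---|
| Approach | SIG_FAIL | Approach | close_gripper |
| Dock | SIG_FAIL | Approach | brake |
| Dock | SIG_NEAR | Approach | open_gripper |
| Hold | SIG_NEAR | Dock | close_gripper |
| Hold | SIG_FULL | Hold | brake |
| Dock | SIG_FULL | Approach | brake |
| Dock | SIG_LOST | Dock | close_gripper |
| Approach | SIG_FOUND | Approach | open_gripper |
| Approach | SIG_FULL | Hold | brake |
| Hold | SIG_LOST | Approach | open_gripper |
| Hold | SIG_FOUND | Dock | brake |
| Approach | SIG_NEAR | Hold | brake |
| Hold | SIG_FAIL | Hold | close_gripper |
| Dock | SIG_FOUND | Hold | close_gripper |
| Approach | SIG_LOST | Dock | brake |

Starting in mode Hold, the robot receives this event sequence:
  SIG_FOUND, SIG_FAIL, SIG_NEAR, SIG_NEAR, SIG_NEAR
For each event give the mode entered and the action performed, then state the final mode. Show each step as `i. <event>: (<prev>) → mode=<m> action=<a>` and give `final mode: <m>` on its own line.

1. SIG_FOUND: (Hold) → mode=Dock action=brake
2. SIG_FAIL: (Dock) → mode=Approach action=brake
3. SIG_NEAR: (Approach) → mode=Hold action=brake
4. SIG_NEAR: (Hold) → mode=Dock action=close_gripper
5. SIG_NEAR: (Dock) → mode=Approach action=open_gripper

final mode: Approach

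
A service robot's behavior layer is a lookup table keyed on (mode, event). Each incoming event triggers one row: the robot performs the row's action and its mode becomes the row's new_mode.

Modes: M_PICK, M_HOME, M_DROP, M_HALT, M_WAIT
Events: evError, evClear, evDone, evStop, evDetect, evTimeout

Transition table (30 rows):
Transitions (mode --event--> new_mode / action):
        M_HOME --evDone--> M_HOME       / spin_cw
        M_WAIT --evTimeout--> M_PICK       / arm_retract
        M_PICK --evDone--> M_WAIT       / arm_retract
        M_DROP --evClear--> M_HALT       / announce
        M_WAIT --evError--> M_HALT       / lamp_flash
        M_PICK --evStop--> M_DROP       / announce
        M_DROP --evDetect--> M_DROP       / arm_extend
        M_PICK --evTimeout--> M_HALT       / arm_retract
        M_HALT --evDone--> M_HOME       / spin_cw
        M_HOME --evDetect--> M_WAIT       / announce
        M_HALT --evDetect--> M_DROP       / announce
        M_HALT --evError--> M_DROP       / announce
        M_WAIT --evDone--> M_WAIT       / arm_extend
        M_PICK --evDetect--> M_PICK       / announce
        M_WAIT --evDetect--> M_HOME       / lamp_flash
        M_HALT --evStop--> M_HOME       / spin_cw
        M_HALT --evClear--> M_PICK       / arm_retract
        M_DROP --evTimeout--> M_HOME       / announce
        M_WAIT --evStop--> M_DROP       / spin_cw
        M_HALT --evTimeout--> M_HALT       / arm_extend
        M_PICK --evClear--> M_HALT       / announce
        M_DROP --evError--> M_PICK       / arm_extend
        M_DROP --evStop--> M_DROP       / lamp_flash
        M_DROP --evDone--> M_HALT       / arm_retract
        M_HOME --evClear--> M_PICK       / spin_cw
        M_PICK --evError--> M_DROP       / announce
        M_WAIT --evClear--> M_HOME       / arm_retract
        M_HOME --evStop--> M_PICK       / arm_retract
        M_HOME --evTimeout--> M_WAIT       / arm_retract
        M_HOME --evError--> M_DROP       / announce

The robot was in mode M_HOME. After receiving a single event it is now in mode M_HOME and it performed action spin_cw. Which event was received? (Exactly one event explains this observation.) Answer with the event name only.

try evError: (M_HOME, evError) → (M_DROP, announce)
try evClear: (M_HOME, evClear) → (M_PICK, spin_cw)
try evDone: (M_HOME, evDone) → (M_HOME, spin_cw)  ← matches
try evStop: (M_HOME, evStop) → (M_PICK, arm_retract)
try evDetect: (M_HOME, evDetect) → (M_WAIT, announce)
try evTimeout: (M_HOME, evTimeout) → (M_WAIT, arm_retract)

evDone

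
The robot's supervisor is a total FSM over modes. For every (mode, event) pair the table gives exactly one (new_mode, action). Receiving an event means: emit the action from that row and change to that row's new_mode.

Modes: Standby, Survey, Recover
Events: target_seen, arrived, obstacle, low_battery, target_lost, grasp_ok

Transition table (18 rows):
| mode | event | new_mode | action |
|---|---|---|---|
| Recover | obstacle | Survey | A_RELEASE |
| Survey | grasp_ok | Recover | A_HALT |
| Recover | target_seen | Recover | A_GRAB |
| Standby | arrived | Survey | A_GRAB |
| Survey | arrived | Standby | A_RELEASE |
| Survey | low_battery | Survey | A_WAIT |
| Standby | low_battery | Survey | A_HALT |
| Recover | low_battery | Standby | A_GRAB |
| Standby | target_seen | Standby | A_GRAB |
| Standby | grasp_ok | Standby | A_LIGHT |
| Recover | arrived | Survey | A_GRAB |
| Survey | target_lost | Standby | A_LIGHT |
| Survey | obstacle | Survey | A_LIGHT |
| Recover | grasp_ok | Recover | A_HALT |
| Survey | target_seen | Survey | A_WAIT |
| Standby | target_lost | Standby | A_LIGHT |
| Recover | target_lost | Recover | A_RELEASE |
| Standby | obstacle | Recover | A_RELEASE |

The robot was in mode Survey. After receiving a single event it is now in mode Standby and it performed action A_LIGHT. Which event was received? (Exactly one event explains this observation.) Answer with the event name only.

target_lost

try target_seen: (Survey, target_seen) → (Survey, A_WAIT)
try arrived: (Survey, arrived) → (Standby, A_RELEASE)
try obstacle: (Survey, obstacle) → (Survey, A_LIGHT)
try low_battery: (Survey, low_battery) → (Survey, A_WAIT)
try target_lost: (Survey, target_lost) → (Standby, A_LIGHT)  ← matches
try grasp_ok: (Survey, grasp_ok) → (Recover, A_HALT)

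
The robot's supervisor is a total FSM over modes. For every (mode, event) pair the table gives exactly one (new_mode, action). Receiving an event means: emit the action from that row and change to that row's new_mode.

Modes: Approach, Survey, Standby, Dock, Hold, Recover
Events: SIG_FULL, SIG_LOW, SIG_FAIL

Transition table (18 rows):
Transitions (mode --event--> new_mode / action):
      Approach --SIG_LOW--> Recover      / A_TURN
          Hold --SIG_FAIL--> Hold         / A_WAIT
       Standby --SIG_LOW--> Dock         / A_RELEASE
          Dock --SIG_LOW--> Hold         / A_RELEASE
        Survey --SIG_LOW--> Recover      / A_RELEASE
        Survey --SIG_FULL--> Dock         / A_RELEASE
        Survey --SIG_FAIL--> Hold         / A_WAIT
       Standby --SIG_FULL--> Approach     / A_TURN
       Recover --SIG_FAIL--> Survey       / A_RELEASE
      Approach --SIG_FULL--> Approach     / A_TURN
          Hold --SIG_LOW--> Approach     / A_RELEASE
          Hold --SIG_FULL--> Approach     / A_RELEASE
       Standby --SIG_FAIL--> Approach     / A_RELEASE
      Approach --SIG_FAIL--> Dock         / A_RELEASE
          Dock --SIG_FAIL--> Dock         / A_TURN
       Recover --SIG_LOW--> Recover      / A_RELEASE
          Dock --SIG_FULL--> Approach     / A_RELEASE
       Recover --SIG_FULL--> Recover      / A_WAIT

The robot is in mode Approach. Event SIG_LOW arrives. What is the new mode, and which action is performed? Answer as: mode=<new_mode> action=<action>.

mode=Recover action=A_TURN

current mode = Approach; filter table to that mode:
  (Approach, SIG_LOW) → (Recover, A_TURN)  ← event matches
  (Approach, SIG_FULL) → (Approach, A_TURN)
  (Approach, SIG_FAIL) → (Dock, A_RELEASE)
event = SIG_LOW selects (Recover, A_TURN)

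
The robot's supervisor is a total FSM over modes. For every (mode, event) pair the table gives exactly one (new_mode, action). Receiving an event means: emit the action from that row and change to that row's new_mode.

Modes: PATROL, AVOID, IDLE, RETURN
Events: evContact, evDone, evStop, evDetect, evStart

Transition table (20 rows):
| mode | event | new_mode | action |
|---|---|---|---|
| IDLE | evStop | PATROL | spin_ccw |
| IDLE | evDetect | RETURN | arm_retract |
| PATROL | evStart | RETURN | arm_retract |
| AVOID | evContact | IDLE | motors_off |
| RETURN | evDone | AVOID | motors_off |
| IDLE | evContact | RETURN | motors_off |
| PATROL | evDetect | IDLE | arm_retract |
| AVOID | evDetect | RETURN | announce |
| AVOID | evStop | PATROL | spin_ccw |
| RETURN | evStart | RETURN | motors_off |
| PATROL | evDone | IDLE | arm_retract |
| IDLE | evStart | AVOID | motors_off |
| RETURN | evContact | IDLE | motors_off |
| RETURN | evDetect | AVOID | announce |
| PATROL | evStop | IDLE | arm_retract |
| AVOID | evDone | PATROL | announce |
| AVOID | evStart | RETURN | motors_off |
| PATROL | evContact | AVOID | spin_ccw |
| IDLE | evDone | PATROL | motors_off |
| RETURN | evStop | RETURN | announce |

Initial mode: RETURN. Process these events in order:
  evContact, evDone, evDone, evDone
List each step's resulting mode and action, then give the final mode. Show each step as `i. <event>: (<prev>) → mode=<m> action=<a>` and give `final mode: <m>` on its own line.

1. evContact: (RETURN) → mode=IDLE action=motors_off
2. evDone: (IDLE) → mode=PATROL action=motors_off
3. evDone: (PATROL) → mode=IDLE action=arm_retract
4. evDone: (IDLE) → mode=PATROL action=motors_off

final mode: PATROL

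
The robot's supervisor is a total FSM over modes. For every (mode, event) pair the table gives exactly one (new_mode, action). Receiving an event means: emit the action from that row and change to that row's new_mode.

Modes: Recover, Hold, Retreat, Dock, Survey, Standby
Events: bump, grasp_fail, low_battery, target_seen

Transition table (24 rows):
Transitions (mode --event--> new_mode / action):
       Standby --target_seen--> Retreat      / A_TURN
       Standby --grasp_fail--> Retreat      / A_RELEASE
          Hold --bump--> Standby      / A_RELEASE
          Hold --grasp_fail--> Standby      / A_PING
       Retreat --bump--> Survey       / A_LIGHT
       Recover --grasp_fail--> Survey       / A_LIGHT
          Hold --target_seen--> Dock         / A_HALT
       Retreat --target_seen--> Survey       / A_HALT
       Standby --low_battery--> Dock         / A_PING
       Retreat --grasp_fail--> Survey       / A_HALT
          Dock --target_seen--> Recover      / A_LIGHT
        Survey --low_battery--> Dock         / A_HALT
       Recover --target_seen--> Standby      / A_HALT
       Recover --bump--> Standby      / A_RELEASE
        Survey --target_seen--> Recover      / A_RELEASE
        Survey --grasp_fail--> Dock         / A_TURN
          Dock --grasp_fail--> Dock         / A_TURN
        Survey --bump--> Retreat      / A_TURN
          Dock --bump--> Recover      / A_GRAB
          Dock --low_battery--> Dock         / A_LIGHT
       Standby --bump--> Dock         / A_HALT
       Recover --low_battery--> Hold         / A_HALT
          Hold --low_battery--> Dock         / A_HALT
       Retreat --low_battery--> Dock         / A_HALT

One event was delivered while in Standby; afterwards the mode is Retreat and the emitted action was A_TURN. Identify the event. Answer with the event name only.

try bump: (Standby, bump) → (Dock, A_HALT)
try grasp_fail: (Standby, grasp_fail) → (Retreat, A_RELEASE)
try low_battery: (Standby, low_battery) → (Dock, A_PING)
try target_seen: (Standby, target_seen) → (Retreat, A_TURN)  ← matches

target_seen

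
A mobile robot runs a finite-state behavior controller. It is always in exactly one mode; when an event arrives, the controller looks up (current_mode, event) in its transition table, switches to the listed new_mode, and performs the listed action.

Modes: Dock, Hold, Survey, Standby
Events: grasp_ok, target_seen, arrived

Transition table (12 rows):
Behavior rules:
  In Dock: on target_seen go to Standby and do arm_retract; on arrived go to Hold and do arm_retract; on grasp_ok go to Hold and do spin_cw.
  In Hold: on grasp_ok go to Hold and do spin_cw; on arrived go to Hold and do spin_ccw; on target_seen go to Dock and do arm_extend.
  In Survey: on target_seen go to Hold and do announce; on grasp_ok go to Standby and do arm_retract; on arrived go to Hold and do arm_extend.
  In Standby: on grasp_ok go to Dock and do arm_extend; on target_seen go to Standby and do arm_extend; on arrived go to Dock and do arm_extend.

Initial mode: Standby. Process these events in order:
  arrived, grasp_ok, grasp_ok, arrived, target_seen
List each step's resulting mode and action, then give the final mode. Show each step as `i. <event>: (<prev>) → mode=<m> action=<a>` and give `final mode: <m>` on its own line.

1. arrived: (Standby) → mode=Dock action=arm_extend
2. grasp_ok: (Dock) → mode=Hold action=spin_cw
3. grasp_ok: (Hold) → mode=Hold action=spin_cw
4. arrived: (Hold) → mode=Hold action=spin_ccw
5. target_seen: (Hold) → mode=Dock action=arm_extend

final mode: Dock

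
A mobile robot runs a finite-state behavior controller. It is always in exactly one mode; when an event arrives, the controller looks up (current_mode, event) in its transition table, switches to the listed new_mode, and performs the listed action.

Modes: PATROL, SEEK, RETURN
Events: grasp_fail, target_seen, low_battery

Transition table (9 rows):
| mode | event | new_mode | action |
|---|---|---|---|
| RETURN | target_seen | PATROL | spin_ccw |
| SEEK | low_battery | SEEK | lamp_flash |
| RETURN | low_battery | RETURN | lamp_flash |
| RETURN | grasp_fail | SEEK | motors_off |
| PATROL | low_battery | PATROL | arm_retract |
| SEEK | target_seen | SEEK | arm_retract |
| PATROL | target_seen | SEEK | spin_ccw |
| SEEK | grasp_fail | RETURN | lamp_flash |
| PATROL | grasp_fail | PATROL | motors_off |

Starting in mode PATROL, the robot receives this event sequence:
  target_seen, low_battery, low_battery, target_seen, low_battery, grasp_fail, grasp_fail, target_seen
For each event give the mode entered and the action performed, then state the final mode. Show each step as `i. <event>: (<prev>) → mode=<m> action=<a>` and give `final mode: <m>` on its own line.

1. target_seen: (PATROL) → mode=SEEK action=spin_ccw
2. low_battery: (SEEK) → mode=SEEK action=lamp_flash
3. low_battery: (SEEK) → mode=SEEK action=lamp_flash
4. target_seen: (SEEK) → mode=SEEK action=arm_retract
5. low_battery: (SEEK) → mode=SEEK action=lamp_flash
6. grasp_fail: (SEEK) → mode=RETURN action=lamp_flash
7. grasp_fail: (RETURN) → mode=SEEK action=motors_off
8. target_seen: (SEEK) → mode=SEEK action=arm_retract

final mode: SEEK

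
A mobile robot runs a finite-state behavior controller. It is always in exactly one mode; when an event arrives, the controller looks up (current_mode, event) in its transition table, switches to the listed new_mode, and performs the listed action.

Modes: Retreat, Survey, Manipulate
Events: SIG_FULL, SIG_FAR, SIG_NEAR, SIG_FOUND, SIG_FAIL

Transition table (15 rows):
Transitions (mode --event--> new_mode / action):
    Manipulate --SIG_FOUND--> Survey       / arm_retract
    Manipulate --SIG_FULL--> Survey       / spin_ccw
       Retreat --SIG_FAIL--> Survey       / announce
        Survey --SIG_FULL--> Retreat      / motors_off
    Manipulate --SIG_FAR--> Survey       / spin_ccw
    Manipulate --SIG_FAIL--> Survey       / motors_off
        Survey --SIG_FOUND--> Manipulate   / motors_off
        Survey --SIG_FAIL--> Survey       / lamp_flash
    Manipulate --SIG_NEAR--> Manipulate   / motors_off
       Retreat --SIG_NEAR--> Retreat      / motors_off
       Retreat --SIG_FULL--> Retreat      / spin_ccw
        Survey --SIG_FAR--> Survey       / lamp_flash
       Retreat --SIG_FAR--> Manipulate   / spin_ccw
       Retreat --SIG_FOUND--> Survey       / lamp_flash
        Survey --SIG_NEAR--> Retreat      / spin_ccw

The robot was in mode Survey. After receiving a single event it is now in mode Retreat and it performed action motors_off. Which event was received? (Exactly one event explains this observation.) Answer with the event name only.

SIG_FULL

try SIG_FULL: (Survey, SIG_FULL) → (Retreat, motors_off)  ← matches
try SIG_FAR: (Survey, SIG_FAR) → (Survey, lamp_flash)
try SIG_NEAR: (Survey, SIG_NEAR) → (Retreat, spin_ccw)
try SIG_FOUND: (Survey, SIG_FOUND) → (Manipulate, motors_off)
try SIG_FAIL: (Survey, SIG_FAIL) → (Survey, lamp_flash)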